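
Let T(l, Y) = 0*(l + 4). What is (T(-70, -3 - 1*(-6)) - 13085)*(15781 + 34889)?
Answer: -663016950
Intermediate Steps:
T(l, Y) = 0 (T(l, Y) = 0*(4 + l) = 0)
(T(-70, -3 - 1*(-6)) - 13085)*(15781 + 34889) = (0 - 13085)*(15781 + 34889) = -13085*50670 = -663016950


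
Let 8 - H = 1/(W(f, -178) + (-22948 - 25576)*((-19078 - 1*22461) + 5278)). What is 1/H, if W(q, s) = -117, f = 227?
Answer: 1759528647/14076229175 ≈ 0.12500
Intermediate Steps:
H = 14076229175/1759528647 (H = 8 - 1/(-117 + (-22948 - 25576)*((-19078 - 1*22461) + 5278)) = 8 - 1/(-117 - 48524*((-19078 - 22461) + 5278)) = 8 - 1/(-117 - 48524*(-41539 + 5278)) = 8 - 1/(-117 - 48524*(-36261)) = 8 - 1/(-117 + 1759528764) = 8 - 1/1759528647 = 14076229175/1759528647 ≈ 8.0000)
1/H = 1/(14076229175/1759528647) = 1759528647/14076229175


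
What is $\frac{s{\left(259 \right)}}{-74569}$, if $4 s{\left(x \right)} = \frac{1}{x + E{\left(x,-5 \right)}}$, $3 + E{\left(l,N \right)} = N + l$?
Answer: $- \frac{1}{152120760} \approx -6.5737 \cdot 10^{-9}$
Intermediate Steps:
$E{\left(l,N \right)} = -3 + N + l$ ($E{\left(l,N \right)} = -3 + \left(N + l\right) = -3 + N + l$)
$s{\left(x \right)} = \frac{1}{4 \left(-8 + 2 x\right)}$ ($s{\left(x \right)} = \frac{1}{4 \left(x - \left(8 - x\right)\right)} = \frac{1}{4 \left(x + \left(-8 + x\right)\right)} = \frac{1}{4 \left(-8 + 2 x\right)}$)
$\frac{s{\left(259 \right)}}{-74569} = \frac{\frac{1}{8} \frac{1}{-4 + 259}}{-74569} = \frac{1}{8 \cdot 255} \left(- \frac{1}{74569}\right) = \frac{1}{8} \cdot \frac{1}{255} \left(- \frac{1}{74569}\right) = \frac{1}{2040} \left(- \frac{1}{74569}\right) = - \frac{1}{152120760}$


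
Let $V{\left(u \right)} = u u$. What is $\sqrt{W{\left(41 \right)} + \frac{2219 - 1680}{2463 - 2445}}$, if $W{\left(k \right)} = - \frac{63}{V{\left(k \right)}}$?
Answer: $\frac{5 \sqrt{72394}}{246} \approx 5.4687$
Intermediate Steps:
$V{\left(u \right)} = u^{2}$
$W{\left(k \right)} = - \frac{63}{k^{2}}$
$\sqrt{W{\left(41 \right)} + \frac{2219 - 1680}{2463 - 2445}} = \sqrt{- \frac{63}{1681} + \frac{2219 - 1680}{2463 - 2445}} = \sqrt{\left(-63\right) \frac{1}{1681} + \frac{539}{18}} = \sqrt{- \frac{63}{1681} + 539 \cdot \frac{1}{18}} = \sqrt{- \frac{63}{1681} + \frac{539}{18}} = \sqrt{\frac{904925}{30258}} = \frac{5 \sqrt{72394}}{246}$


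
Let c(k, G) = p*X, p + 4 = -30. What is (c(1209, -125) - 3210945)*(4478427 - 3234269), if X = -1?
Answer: -3994880607938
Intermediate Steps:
p = -34 (p = -4 - 30 = -34)
c(k, G) = 34 (c(k, G) = -34*(-1) = 34)
(c(1209, -125) - 3210945)*(4478427 - 3234269) = (34 - 3210945)*(4478427 - 3234269) = -3210911*1244158 = -3994880607938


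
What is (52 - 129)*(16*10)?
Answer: -12320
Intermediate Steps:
(52 - 129)*(16*10) = -77*160 = -12320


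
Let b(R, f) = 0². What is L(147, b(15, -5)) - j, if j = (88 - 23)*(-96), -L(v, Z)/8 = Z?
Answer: 6240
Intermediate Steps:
b(R, f) = 0
L(v, Z) = -8*Z
j = -6240 (j = 65*(-96) = -6240)
L(147, b(15, -5)) - j = -8*0 - 1*(-6240) = 0 + 6240 = 6240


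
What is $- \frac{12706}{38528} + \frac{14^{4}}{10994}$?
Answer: $\frac{335100471}{105894208} \approx 3.1645$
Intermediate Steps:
$- \frac{12706}{38528} + \frac{14^{4}}{10994} = \left(-12706\right) \frac{1}{38528} + 38416 \cdot \frac{1}{10994} = - \frac{6353}{19264} + \frac{19208}{5497} = \frac{335100471}{105894208}$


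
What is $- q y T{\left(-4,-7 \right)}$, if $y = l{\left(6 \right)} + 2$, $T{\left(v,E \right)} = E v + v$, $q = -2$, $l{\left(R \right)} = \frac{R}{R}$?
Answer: $144$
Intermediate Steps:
$l{\left(R \right)} = 1$
$T{\left(v,E \right)} = v + E v$
$y = 3$ ($y = 1 + 2 = 3$)
$- q y T{\left(-4,-7 \right)} = \left(-1\right) \left(-2\right) 3 \left(- 4 \left(1 - 7\right)\right) = 2 \cdot 3 \left(\left(-4\right) \left(-6\right)\right) = 6 \cdot 24 = 144$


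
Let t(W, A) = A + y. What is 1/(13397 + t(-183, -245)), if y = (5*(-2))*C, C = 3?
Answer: 1/13122 ≈ 7.6208e-5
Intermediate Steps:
y = -30 (y = (5*(-2))*3 = -10*3 = -30)
t(W, A) = -30 + A (t(W, A) = A - 30 = -30 + A)
1/(13397 + t(-183, -245)) = 1/(13397 + (-30 - 245)) = 1/(13397 - 275) = 1/13122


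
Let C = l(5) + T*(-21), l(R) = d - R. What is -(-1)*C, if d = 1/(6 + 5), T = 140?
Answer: -32394/11 ≈ -2944.9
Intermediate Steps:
d = 1/11 ≈ 0.090909
l(R) = 1/11 - R
C = -32394/11 (C = (1/11 - 1*5) + 140*(-21) = (1/11 - 5) - 2940 = -54/11 - 2940 = -32394/11 ≈ -2944.9)
-(-1)*C = -(-1)*(-32394)/11 = -1*32394/11 = -32394/11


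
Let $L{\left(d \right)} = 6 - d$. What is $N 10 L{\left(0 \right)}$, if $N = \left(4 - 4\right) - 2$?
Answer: $-120$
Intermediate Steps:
$N = -2$ ($N = 0 - 2 = -2$)
$N 10 L{\left(0 \right)} = \left(-2\right) 10 \left(6 - 0\right) = - 20 \left(6 + 0\right) = \left(-20\right) 6 = -120$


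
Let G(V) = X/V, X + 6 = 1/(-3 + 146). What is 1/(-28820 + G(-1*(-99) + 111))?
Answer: -30030/865465457 ≈ -3.4698e-5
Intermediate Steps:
X = -857/143 (X = -6 + 1/(-3 + 146) = -6 + 1/143 = -857/143 ≈ -5.9930)
G(V) = -857/(143*V)
1/(-28820 + G(-1*(-99) + 111)) = 1/(-28820 - 857/(143*(-1*(-99) + 111))) = 1/(-28820 - 857/(143*(99 + 111))) = 1/(-28820 - 857/143/210) = 1/(-28820 - 857/143*1/210) = 1/(-28820 - 857/30030) = 1/(-865465457/30030) = -30030/865465457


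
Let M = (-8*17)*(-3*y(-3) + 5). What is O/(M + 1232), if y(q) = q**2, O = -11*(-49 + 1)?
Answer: 1/8 ≈ 0.12500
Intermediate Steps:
O = 528 (O = -11*(-48) = 528)
M = 2992 (M = (-8*17)*(-3*(-3)**2 + 5) = -136*(-3*9 + 5) = -136*(-27 + 5) = -136*(-22) = 2992)
O/(M + 1232) = 528/(2992 + 1232) = 528/4224 = 528*(1/4224) = 1/8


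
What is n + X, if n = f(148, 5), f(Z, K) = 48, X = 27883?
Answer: 27931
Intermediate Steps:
n = 48
n + X = 48 + 27883 = 27931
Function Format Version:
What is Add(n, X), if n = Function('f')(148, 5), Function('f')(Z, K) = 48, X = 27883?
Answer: 27931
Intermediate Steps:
n = 48
Add(n, X) = Add(48, 27883) = 27931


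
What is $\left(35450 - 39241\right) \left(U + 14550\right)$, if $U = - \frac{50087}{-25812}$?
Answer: $- \frac{1423955278417}{25812} \approx -5.5166 \cdot 10^{7}$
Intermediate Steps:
$U = \frac{50087}{25812}$ ($U = \left(-50087\right) \left(- \frac{1}{25812}\right) = \frac{50087}{25812} \approx 1.9405$)
$\left(35450 - 39241\right) \left(U + 14550\right) = \left(35450 - 39241\right) \left(\frac{50087}{25812} + 14550\right) = \left(-3791\right) \frac{375614687}{25812} = - \frac{1423955278417}{25812}$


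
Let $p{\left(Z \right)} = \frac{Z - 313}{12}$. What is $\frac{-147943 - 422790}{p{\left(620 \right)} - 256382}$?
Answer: $\frac{6848796}{3076277} \approx 2.2263$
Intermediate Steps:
$p{\left(Z \right)} = - \frac{313}{12} + \frac{Z}{12}$ ($p{\left(Z \right)} = \left(-313 + Z\right) \frac{1}{12} = - \frac{313}{12} + \frac{Z}{12}$)
$\frac{-147943 - 422790}{p{\left(620 \right)} - 256382} = \frac{-147943 - 422790}{\left(- \frac{313}{12} + \frac{1}{12} \cdot 620\right) - 256382} = - \frac{570733}{\left(- \frac{313}{12} + \frac{155}{3}\right) - 256382} = - \frac{570733}{\frac{307}{12} - 256382} = - \frac{570733}{- \frac{3076277}{12}} = \left(-570733\right) \left(- \frac{12}{3076277}\right) = \frac{6848796}{3076277}$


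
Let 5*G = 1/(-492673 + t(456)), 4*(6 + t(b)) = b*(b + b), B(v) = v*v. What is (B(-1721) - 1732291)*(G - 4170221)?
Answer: -1993113798562566960/388711 ≈ -5.1275e+12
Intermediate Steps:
B(v) = v²
t(b) = -6 + b²/2 (t(b) = -6 + (b*(b + b))/4 = -6 + (b*(2*b))/4 = -6 + (2*b²)/4 = -6 + b²/2)
G = -1/1943555 (G = 1/(5*(-492673 + (-6 + (½)*456²))) = 1/(5*(-492673 + (-6 + (½)*207936))) = 1/(5*(-492673 + (-6 + 103968))) = 1/(5*(-492673 + 103962)) = (⅕)/(-388711) = (⅕)*(-1/388711) = -1/1943555 ≈ -5.1452e-7)
(B(-1721) - 1732291)*(G - 4170221) = ((-1721)² - 1732291)*(-1/1943555 - 4170221) = (2961841 - 1732291)*(-8105053875656/1943555) = 1229550*(-8105053875656/1943555) = -1993113798562566960/388711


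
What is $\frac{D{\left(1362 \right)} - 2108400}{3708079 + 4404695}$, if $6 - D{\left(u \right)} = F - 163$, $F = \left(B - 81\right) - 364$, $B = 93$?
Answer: $- \frac{2107879}{8112774} \approx -0.25982$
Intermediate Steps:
$F = -352$ ($F = \left(93 - 81\right) - 364 = 12 - 364 = -352$)
$D{\left(u \right)} = 521$ ($D{\left(u \right)} = 6 - \left(-352 - 163\right) = 6 - -515 = 6 + 515 = 521$)
$\frac{D{\left(1362 \right)} - 2108400}{3708079 + 4404695} = \frac{521 - 2108400}{3708079 + 4404695} = - \frac{2107879}{8112774}$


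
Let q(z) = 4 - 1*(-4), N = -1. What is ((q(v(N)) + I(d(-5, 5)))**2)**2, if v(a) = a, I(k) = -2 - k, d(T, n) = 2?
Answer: 256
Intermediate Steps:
q(z) = 8 (q(z) = 4 + 4 = 8)
((q(v(N)) + I(d(-5, 5)))**2)**2 = ((8 + (-2 - 1*2))**2)**2 = ((8 + (-2 - 2))**2)**2 = ((8 - 4)**2)**2 = (4**2)**2 = 16**2 = 256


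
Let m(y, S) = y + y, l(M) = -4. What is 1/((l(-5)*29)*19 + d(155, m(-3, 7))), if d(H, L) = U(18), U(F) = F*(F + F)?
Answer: -1/1556 ≈ -0.00064267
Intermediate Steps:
U(F) = 2*F² (U(F) = F*(2*F) = 2*F²)
m(y, S) = 2*y
d(H, L) = 648 (d(H, L) = 2*18² = 2*324 = 648)
1/((l(-5)*29)*19 + d(155, m(-3, 7))) = 1/(-4*29*19 + 648) = 1/(-116*19 + 648) = 1/(-2204 + 648) = 1/(-1556) = -1/1556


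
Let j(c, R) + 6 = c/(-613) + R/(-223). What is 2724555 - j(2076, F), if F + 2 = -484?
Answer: 372444929169/136699 ≈ 2.7246e+6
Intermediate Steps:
F = -486 (F = -2 - 484 = -486)
j(c, R) = -6 - R/223 - c/613 (j(c, R) = -6 + (c/(-613) + R/(-223)) = -6 + (c*(-1/613) + R*(-1/223)) = -6 + (-c/613 - R/223) = -6 + (-R/223 - c/613) = -6 - R/223 - c/613)
2724555 - j(2076, F) = 2724555 - (-6 - 1/223*(-486) - 1/613*2076) = 2724555 - (-6 + 486/223 - 2076/613) = 2724555 - 1*(-985224/136699) = 2724555 + 985224/136699 = 372444929169/136699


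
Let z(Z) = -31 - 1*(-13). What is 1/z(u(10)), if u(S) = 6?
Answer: -1/18 ≈ -0.055556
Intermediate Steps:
z(Z) = -18 (z(Z) = -31 + 13 = -18)
1/z(u(10)) = 1/(-18) = -1/18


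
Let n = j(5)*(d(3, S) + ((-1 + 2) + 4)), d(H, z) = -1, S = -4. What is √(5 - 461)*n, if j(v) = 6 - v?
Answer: 8*I*√114 ≈ 85.417*I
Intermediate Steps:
n = 4 (n = (6 - 1*5)*(-1 + ((-1 + 2) + 4)) = (6 - 5)*(-1 + (1 + 4)) = 1*(-1 + 5) = 1*4 = 4)
√(5 - 461)*n = √(5 - 461)*4 = √(-456)*4 = (2*I*√114)*4 = 8*I*√114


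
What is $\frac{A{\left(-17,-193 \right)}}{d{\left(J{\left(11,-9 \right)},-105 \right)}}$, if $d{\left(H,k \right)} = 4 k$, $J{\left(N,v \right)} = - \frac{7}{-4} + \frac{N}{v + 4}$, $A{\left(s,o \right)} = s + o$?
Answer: $\frac{1}{2} \approx 0.5$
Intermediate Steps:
$A{\left(s,o \right)} = o + s$
$J{\left(N,v \right)} = \frac{7}{4} + \frac{N}{4 + v}$ ($J{\left(N,v \right)} = \left(-7\right) \left(- \frac{1}{4}\right) + \frac{N}{4 + v} = \frac{7}{4} + \frac{N}{4 + v}$)
$\frac{A{\left(-17,-193 \right)}}{d{\left(J{\left(11,-9 \right)},-105 \right)}} = \frac{-193 - 17}{4 \left(-105\right)} = - \frac{210}{-420} = \left(-210\right) \left(- \frac{1}{420}\right) = \frac{1}{2}$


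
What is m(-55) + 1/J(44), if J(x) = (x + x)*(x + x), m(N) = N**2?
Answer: 23425601/7744 ≈ 3025.0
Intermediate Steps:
J(x) = 4*x**2 (J(x) = (2*x)*(2*x) = 4*x**2)
m(-55) + 1/J(44) = (-55)**2 + 1/(4*44**2) = 3025 + 1/(4*1936) = 3025 + 1/7744 = 23425601/7744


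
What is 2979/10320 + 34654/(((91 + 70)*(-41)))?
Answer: -112654967/22707440 ≈ -4.9612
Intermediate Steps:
2979/10320 + 34654/(((91 + 70)*(-41))) = 2979*(1/10320) + 34654/((161*(-41))) = 993/3440 + 34654/(-6601) = 993/3440 + 34654*(-1/6601) = 993/3440 - 34654/6601 = -112654967/22707440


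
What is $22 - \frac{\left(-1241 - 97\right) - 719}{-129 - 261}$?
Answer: $\frac{6523}{390} \approx 16.726$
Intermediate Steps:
$22 - \frac{\left(-1241 - 97\right) - 719}{-129 - 261} = 22 - \frac{\left(-1241 - 97\right) - 719}{-390} = 22 - \left(-1338 - 719\right) \left(- \frac{1}{390}\right) = 22 - \left(-2057\right) \left(- \frac{1}{390}\right) = 22 - \frac{2057}{390} = \frac{6523}{390}$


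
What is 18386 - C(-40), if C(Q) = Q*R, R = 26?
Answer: 19426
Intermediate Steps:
C(Q) = 26*Q (C(Q) = Q*26 = 26*Q)
18386 - C(-40) = 18386 - 26*(-40) = 18386 - 1*(-1040) = 18386 + 1040 = 19426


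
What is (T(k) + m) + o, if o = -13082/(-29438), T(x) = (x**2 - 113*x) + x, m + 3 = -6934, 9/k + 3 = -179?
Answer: -3379231160985/487552156 ≈ -6931.0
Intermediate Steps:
k = -9/182 (k = 9/(-3 - 179) = 9/(-182) = 9*(-1/182) = -9/182 ≈ -0.049451)
m = -6937 (m = -3 - 6934 = -6937)
T(x) = x**2 - 112*x
o = 6541/14719 (o = -13082*(-1/29438) = 6541/14719 ≈ 0.44439)
(T(k) + m) + o = (-9*(-112 - 9/182)/182 - 6937) + 6541/14719 = (-9/182*(-20393/182) - 6937) + 6541/14719 = (183537/33124 - 6937) + 6541/14719 = -229597651/33124 + 6541/14719 = -3379231160985/487552156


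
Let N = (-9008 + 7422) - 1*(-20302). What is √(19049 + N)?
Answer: √37765 ≈ 194.33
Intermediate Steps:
N = 18716 (N = -1586 + 20302 = 18716)
√(19049 + N) = √(19049 + 18716) = √37765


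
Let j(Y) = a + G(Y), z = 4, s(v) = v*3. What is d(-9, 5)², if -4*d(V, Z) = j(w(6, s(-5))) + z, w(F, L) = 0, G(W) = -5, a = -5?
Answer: 9/4 ≈ 2.2500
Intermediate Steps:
s(v) = 3*v
j(Y) = -10 (j(Y) = -5 - 5 = -10)
d(V, Z) = 3/2 (d(V, Z) = -(-10 + 4)/4 = -¼*(-6) = 3/2)
d(-9, 5)² = (3/2)² = 9/4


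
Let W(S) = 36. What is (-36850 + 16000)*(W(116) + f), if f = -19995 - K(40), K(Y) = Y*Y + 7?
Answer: 449651100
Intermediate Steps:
K(Y) = 7 + Y**2 (K(Y) = Y**2 + 7 = 7 + Y**2)
f = -21602 (f = -19995 - (7 + 40**2) = -19995 - (7 + 1600) = -19995 - 1*1607 = -19995 - 1607 = -21602)
(-36850 + 16000)*(W(116) + f) = (-36850 + 16000)*(36 - 21602) = -20850*(-21566) = 449651100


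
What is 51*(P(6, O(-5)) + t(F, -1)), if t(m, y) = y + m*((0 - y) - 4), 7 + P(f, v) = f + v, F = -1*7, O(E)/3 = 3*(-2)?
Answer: 51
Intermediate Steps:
O(E) = -18 (O(E) = 3*(3*(-2)) = 3*(-6) = -18)
F = -7
P(f, v) = -7 + f + v (P(f, v) = -7 + (f + v) = -7 + f + v)
t(m, y) = y + m*(-4 - y) (t(m, y) = y + m*(-y - 4) = y + m*(-4 - y))
51*(P(6, O(-5)) + t(F, -1)) = 51*((-7 + 6 - 18) + (-1 - 4*(-7) - 1*(-7)*(-1))) = 51*(-19 + (-1 + 28 - 7)) = 51*(-19 + 20) = 51*1 = 51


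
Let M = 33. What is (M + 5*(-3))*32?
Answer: 576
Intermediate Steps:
(M + 5*(-3))*32 = (33 + 5*(-3))*32 = (33 - 15)*32 = 18*32 = 576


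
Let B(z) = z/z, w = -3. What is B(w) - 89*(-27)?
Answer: 2404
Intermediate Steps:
B(z) = 1
B(w) - 89*(-27) = 1 - 89*(-27) = 1 - 1*(-2403) = 1 + 2403 = 2404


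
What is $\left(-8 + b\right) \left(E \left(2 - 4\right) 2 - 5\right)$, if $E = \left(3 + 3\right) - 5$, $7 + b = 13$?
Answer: $18$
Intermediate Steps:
$b = 6$ ($b = -7 + 13 = 6$)
$E = 1$ ($E = 6 - 5 = 1$)
$\left(-8 + b\right) \left(E \left(2 - 4\right) 2 - 5\right) = \left(-8 + 6\right) \left(1 \left(2 - 4\right) 2 - 5\right) = - 2 \left(1 \left(-2\right) 2 - 5\right) = - 2 \left(\left(-2\right) 2 - 5\right) = - 2 \left(-4 - 5\right) = \left(-2\right) \left(-9\right) = 18$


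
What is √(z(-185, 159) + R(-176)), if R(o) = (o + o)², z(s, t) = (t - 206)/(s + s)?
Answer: √16962474990/370 ≈ 352.00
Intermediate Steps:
z(s, t) = (-206 + t)/(2*s) (z(s, t) = (-206 + t)/((2*s)) = (-206 + t)*(1/(2*s)) = (-206 + t)/(2*s))
R(o) = 4*o² (R(o) = (2*o)² = 4*o²)
√(z(-185, 159) + R(-176)) = √((½)*(-206 + 159)/(-185) + 4*(-176)²) = √((½)*(-1/185)*(-47) + 4*30976) = √(47/370 + 123904) = √(45844527/370) = √16962474990/370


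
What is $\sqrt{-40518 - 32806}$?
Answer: $2 i \sqrt{18331} \approx 270.78 i$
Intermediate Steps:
$\sqrt{-40518 - 32806} = \sqrt{-73324} = 2 i \sqrt{18331}$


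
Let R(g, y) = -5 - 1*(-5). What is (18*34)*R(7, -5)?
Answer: 0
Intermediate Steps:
R(g, y) = 0 (R(g, y) = -5 + 5 = 0)
(18*34)*R(7, -5) = (18*34)*0 = 612*0 = 0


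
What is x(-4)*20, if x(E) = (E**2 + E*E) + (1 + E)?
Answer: 580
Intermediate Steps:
x(E) = 1 + E + 2*E**2 (x(E) = (E**2 + E**2) + (1 + E) = 2*E**2 + (1 + E) = 1 + E + 2*E**2)
x(-4)*20 = (1 - 4 + 2*(-4)**2)*20 = (1 - 4 + 2*16)*20 = (1 - 4 + 32)*20 = 29*20 = 580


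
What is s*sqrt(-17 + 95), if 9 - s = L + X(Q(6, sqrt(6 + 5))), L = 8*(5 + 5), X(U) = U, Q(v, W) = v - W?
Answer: sqrt(78)*(-77 + sqrt(11)) ≈ -650.75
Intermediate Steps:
L = 80 (L = 8*10 = 80)
s = -77 + sqrt(11) (s = 9 - (80 + (6 - sqrt(6 + 5))) = 9 - (80 + (6 - sqrt(11))) = 9 - (86 - sqrt(11)) = 9 + (-86 + sqrt(11)) = -77 + sqrt(11) ≈ -73.683)
s*sqrt(-17 + 95) = (-77 + sqrt(11))*sqrt(-17 + 95) = (-77 + sqrt(11))*sqrt(78) = sqrt(78)*(-77 + sqrt(11))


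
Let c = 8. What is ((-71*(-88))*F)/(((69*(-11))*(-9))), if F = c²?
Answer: 36352/621 ≈ 58.538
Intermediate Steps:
F = 64 (F = 8² = 64)
((-71*(-88))*F)/(((69*(-11))*(-9))) = (-71*(-88)*64)/(((69*(-11))*(-9))) = (6248*64)/((-759*(-9))) = 399872/6831 = 399872*(1/6831) = 36352/621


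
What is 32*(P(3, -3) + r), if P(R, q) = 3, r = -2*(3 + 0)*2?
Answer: -288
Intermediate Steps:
r = -12 (r = -2*3*2 = -6*2 = -12)
32*(P(3, -3) + r) = 32*(3 - 12) = 32*(-9) = -288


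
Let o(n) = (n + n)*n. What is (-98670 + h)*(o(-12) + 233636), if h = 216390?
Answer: 27537533280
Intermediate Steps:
o(n) = 2*n**2 (o(n) = (2*n)*n = 2*n**2)
(-98670 + h)*(o(-12) + 233636) = (-98670 + 216390)*(2*(-12)**2 + 233636) = 117720*(2*144 + 233636) = 117720*(288 + 233636) = 117720*233924 = 27537533280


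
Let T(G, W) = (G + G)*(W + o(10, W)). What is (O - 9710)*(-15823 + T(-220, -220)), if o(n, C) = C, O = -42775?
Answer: -9330625845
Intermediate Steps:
T(G, W) = 4*G*W (T(G, W) = (G + G)*(W + W) = (2*G)*(2*W) = 4*G*W)
(O - 9710)*(-15823 + T(-220, -220)) = (-42775 - 9710)*(-15823 + 4*(-220)*(-220)) = -52485*(-15823 + 193600) = -52485*177777 = -9330625845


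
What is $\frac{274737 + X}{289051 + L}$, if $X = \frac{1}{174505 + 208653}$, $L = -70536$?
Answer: $\frac{105267679447}{83725770370} \approx 1.2573$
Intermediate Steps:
$X = \frac{1}{383158} \approx 2.6099 \cdot 10^{-6}$
$\frac{274737 + X}{289051 + L} = \frac{274737 + \frac{1}{383158}}{289051 - 70536} = \frac{105267679447}{383158 \cdot 218515} = \frac{105267679447}{383158} \cdot \frac{1}{218515} = \frac{105267679447}{83725770370}$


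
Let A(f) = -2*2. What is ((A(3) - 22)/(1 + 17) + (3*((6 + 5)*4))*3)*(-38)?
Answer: -134938/9 ≈ -14993.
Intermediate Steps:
A(f) = -4
((A(3) - 22)/(1 + 17) + (3*((6 + 5)*4))*3)*(-38) = ((-4 - 22)/(1 + 17) + (3*((6 + 5)*4))*3)*(-38) = (-26/18 + (3*(11*4))*3)*(-38) = (-26*1/18 + (3*44)*3)*(-38) = (-13/9 + 132*3)*(-38) = (-13/9 + 396)*(-38) = (3551/9)*(-38) = -134938/9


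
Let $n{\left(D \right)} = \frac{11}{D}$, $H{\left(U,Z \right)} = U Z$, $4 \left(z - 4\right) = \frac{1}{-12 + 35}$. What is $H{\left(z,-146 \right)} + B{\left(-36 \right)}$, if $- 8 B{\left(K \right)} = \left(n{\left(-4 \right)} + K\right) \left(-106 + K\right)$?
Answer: $- \frac{468611}{368} \approx -1273.4$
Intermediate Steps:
$z = \frac{369}{92}$ ($z = 4 + \frac{1}{4 \left(-12 + 35\right)} = 4 + \frac{1}{4 \cdot 23} = 4 + \frac{1}{4} \cdot \frac{1}{23} = 4 + \frac{1}{92} = \frac{369}{92} \approx 4.0109$)
$B{\left(K \right)} = - \frac{\left(-106 + K\right) \left(- \frac{11}{4} + K\right)}{8}$ ($B{\left(K \right)} = - \frac{\left(\frac{11}{-4} + K\right) \left(-106 + K\right)}{8} = - \frac{\left(11 \left(- \frac{1}{4}\right) + K\right) \left(-106 + K\right)}{8} = - \frac{\left(- \frac{11}{4} + K\right) \left(-106 + K\right)}{8} = - \frac{\left(-106 + K\right) \left(- \frac{11}{4} + K\right)}{8}$)
$H{\left(z,-146 \right)} + B{\left(-36 \right)} = \frac{369}{92} \left(-146\right) - \left(\frac{8413}{16} + 162\right) = - \frac{26937}{46} - \frac{11005}{16} = - \frac{468611}{368}$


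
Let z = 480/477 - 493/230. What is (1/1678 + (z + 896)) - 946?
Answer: -784492354/15341115 ≈ -51.137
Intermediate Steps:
z = -41587/36570 (z = 480*(1/477) - 493*1/230 = 160/159 - 493/230 = -41587/36570 ≈ -1.1372)
(1/1678 + (z + 896)) - 946 = (1/1678 + (-41587/36570 + 896)) - 946 = (1/1678 + 32725133/36570) - 946 = 13728202436/15341115 - 946 = -784492354/15341115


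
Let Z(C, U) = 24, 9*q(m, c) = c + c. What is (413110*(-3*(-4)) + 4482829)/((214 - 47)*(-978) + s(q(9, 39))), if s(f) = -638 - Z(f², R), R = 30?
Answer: -9440149/163988 ≈ -57.566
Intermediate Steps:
q(m, c) = 2*c/9 (q(m, c) = (c + c)/9 = (2*c)/9 = 2*c/9)
s(f) = -662 (s(f) = -638 - 1*24 = -638 - 24 = -662)
(413110*(-3*(-4)) + 4482829)/((214 - 47)*(-978) + s(q(9, 39))) = (413110*(-3*(-4)) + 4482829)/((214 - 47)*(-978) - 662) = (413110*12 + 4482829)/(167*(-978) - 662) = (4957320 + 4482829)/(-163326 - 662) = 9440149/(-163988) = 9440149*(-1/163988) = -9440149/163988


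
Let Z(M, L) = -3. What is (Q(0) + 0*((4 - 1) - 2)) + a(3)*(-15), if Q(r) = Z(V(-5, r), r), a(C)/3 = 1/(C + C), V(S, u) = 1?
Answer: -21/2 ≈ -10.500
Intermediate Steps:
a(C) = 3/(2*C) (a(C) = 3/(C + C) = 3/((2*C)) = 3*(1/(2*C)) = 3/(2*C))
Q(r) = -3
(Q(0) + 0*((4 - 1) - 2)) + a(3)*(-15) = (-3 + 0*((4 - 1) - 2)) + ((3/2)/3)*(-15) = (-3 + 0*(3 - 2)) + ((3/2)*(⅓))*(-15) = (-3 + 0*1) + (½)*(-15) = (-3 + 0) - 15/2 = -3 - 15/2 = -21/2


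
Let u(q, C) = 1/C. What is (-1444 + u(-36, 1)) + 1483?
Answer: 40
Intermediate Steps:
(-1444 + u(-36, 1)) + 1483 = (-1444 + 1/1) + 1483 = (-1444 + 1) + 1483 = -1443 + 1483 = 40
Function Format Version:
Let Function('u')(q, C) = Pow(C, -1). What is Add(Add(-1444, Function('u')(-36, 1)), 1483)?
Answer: 40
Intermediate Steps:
Add(Add(-1444, Function('u')(-36, 1)), 1483) = Add(Add(-1444, Pow(1, -1)), 1483) = Add(Add(-1444, 1), 1483) = Add(-1443, 1483) = 40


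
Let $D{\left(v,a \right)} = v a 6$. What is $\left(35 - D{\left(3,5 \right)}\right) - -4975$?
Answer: $4920$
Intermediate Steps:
$D{\left(v,a \right)} = 6 a v$ ($D{\left(v,a \right)} = a v 6 = 6 a v$)
$\left(35 - D{\left(3,5 \right)}\right) - -4975 = \left(35 - 6 \cdot 5 \cdot 3\right) - -4975 = \left(35 - 90\right) + 4975 = -55 + 4975 = 4920$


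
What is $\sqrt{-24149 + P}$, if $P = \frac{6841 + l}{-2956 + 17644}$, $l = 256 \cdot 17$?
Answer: $\frac{41 i \sqrt{2391322}}{408} \approx 155.4 i$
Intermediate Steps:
$l = 4352$
$P = \frac{3731}{4896}$ ($P = \frac{6841 + 4352}{-2956 + 17644} = \frac{11193}{14688} = 11193 \cdot \frac{1}{14688} = \frac{3731}{4896} \approx 0.76205$)
$\sqrt{-24149 + P} = \sqrt{-24149 + \frac{3731}{4896}} = \sqrt{- \frac{118229773}{4896}} = \frac{41 i \sqrt{2391322}}{408}$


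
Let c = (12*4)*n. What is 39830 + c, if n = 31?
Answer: 41318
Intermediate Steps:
c = 1488 (c = (12*4)*31 = 48*31 = 1488)
39830 + c = 39830 + 1488 = 41318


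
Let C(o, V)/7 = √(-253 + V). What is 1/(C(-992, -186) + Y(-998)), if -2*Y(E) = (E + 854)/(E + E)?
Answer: -8982/5356260835 - 1743007*I*√439/5356260835 ≈ -1.6769e-6 - 0.0068182*I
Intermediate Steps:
Y(E) = -(854 + E)/(4*E) (Y(E) = -(E + 854)/(2*(E + E)) = -(854 + E)/(2*(2*E)) = -(854 + E)*1/(2*E)/2 = -(854 + E)/(4*E))
C(o, V) = 7*√(-253 + V)
1/(C(-992, -186) + Y(-998)) = 1/(7*√(-253 - 186) + (¼)*(-854 - 1*(-998))/(-998)) = 1/(7*√(-439) + (¼)*(-1/998)*(-854 + 998)) = 1/(7*(I*√439) + (¼)*(-1/998)*144) = 1/(7*I*√439 - 18/499) = 1/(-18/499 + 7*I*√439)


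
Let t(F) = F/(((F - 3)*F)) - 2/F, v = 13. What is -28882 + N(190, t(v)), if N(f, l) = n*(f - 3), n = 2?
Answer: -28508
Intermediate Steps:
t(F) = 1/(-3 + F) - 2/F (t(F) = F/(((-3 + F)*F)) - 2/F = F/((F*(-3 + F))) - 2/F = F*(1/(F*(-3 + F))) - 2/F = 1/(-3 + F) - 2/F)
N(f, l) = -6 + 2*f (N(f, l) = 2*(f - 3) = 2*(-3 + f) = -6 + 2*f)
-28882 + N(190, t(v)) = -28882 + (-6 + 2*190) = -28882 + (-6 + 380) = -28882 + 374 = -28508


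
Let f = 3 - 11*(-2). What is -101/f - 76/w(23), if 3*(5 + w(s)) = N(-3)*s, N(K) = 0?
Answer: 279/25 ≈ 11.160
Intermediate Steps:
f = 25 (f = 3 + 22 = 25)
w(s) = -5 (w(s) = -5 + (0*s)/3 = -5 + (⅓)*0 = -5 + 0 = -5)
-101/f - 76/w(23) = -101/25 - 76/(-5) = -101*1/25 - 76*(-⅕) = -101/25 + 76/5 = 279/25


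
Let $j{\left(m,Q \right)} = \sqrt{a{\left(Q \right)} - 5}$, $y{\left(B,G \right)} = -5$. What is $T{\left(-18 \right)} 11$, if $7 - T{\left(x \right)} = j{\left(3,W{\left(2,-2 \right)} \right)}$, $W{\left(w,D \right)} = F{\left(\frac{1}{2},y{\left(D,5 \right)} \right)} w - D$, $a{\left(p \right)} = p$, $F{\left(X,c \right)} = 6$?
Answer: $44$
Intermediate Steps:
$W{\left(w,D \right)} = - D + 6 w$ ($W{\left(w,D \right)} = 6 w - D = - D + 6 w$)
$j{\left(m,Q \right)} = \sqrt{-5 + Q}$ ($j{\left(m,Q \right)} = \sqrt{Q - 5} = \sqrt{-5 + Q}$)
$T{\left(x \right)} = 4$ ($T{\left(x \right)} = 7 - \sqrt{-5 + \left(\left(-1\right) \left(-2\right) + 6 \cdot 2\right)} = 7 - \sqrt{-5 + \left(2 + 12\right)} = 7 - \sqrt{-5 + 14} = 7 - \sqrt{9} = 7 - 3 = 4$)
$T{\left(-18 \right)} 11 = 4 \cdot 11 = 44$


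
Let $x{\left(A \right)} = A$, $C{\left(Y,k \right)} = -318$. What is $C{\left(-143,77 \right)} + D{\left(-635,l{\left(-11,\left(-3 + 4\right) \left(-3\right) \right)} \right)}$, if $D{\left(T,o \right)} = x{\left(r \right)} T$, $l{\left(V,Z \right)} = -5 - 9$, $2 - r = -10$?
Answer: $-7938$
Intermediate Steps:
$r = 12$ ($r = 2 - -10 = 2 + 10 = 12$)
$l{\left(V,Z \right)} = -14$
$D{\left(T,o \right)} = 12 T$
$C{\left(-143,77 \right)} + D{\left(-635,l{\left(-11,\left(-3 + 4\right) \left(-3\right) \right)} \right)} = -318 + 12 \left(-635\right) = -318 - 7620 = -7938$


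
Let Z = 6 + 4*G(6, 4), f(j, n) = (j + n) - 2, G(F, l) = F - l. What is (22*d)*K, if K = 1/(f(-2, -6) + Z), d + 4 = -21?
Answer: -275/2 ≈ -137.50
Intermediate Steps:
d = -25 (d = -4 - 21 = -25)
f(j, n) = -2 + j + n
Z = 14 (Z = 6 + 4*(6 - 1*4) = 6 + 4*(6 - 4) = 6 + 4*2 = 6 + 8 = 14)
K = ¼ (K = 1/((-2 - 2 - 6) + 14) = 1/(-10 + 14) = 1/4 = ¼ ≈ 0.25000)
(22*d)*K = (22*(-25))*(¼) = -550*¼ = -275/2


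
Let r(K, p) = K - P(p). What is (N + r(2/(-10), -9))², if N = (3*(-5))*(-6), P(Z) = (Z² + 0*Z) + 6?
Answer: 196/25 ≈ 7.8400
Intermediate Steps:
P(Z) = 6 + Z² (P(Z) = (Z² + 0) + 6 = Z² + 6 = 6 + Z²)
N = 90 (N = -15*(-6) = 90)
r(K, p) = -6 + K - p² (r(K, p) = K - (6 + p²) = K + (-6 - p²) = -6 + K - p²)
(N + r(2/(-10), -9))² = (90 + (-6 + 2/(-10) - 1*(-9)²))² = (90 + (-6 + 2*(-⅒) - 1*81))² = (90 + (-6 - ⅕ - 81))² = (90 - 436/5)² = (14/5)² = 196/25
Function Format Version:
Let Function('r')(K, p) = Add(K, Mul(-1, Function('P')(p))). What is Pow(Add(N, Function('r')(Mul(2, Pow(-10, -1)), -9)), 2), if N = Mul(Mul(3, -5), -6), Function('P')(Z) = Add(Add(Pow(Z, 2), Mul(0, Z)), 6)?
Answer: Rational(196, 25) ≈ 7.8400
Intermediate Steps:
Function('P')(Z) = Add(6, Pow(Z, 2)) (Function('P')(Z) = Add(Add(Pow(Z, 2), 0), 6) = Add(Pow(Z, 2), 6) = Add(6, Pow(Z, 2)))
N = 90 (N = Mul(-15, -6) = 90)
Function('r')(K, p) = Add(-6, K, Mul(-1, Pow(p, 2))) (Function('r')(K, p) = Add(K, Mul(-1, Add(6, Pow(p, 2)))) = Add(K, Add(-6, Mul(-1, Pow(p, 2)))) = Add(-6, K, Mul(-1, Pow(p, 2))))
Pow(Add(N, Function('r')(Mul(2, Pow(-10, -1)), -9)), 2) = Pow(Add(90, Add(-6, Mul(2, Pow(-10, -1)), Mul(-1, Pow(-9, 2)))), 2) = Pow(Add(90, Add(-6, Mul(2, Rational(-1, 10)), Mul(-1, 81))), 2) = Pow(Add(90, Add(-6, Rational(-1, 5), -81)), 2) = Pow(Add(90, Rational(-436, 5)), 2) = Pow(Rational(14, 5), 2) = Rational(196, 25)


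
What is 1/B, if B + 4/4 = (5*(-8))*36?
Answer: -1/1441 ≈ -0.00069396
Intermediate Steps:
B = -1441 (B = -1 + (5*(-8))*36 = -1 - 40*36 = -1 - 1440 = -1441)
1/B = 1/(-1441) = -1/1441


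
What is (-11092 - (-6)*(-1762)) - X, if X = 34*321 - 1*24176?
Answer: -8402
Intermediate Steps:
X = -13262 (X = 10914 - 24176 = -13262)
(-11092 - (-6)*(-1762)) - X = (-11092 - (-6)*(-1762)) - 1*(-13262) = (-11092 - 1*10572) + 13262 = (-11092 - 10572) + 13262 = -21664 + 13262 = -8402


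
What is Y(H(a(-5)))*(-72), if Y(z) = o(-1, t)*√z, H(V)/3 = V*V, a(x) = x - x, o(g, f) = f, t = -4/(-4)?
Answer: 0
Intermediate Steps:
t = 1 (t = -4*(-¼) = 1)
a(x) = 0
H(V) = 3*V² (H(V) = 3*(V*V) = 3*V²)
Y(z) = √z (Y(z) = 1*√z = √z)
Y(H(a(-5)))*(-72) = √(3*0²)*(-72) = √(3*0)*(-72) = √0*(-72) = 0*(-72) = 0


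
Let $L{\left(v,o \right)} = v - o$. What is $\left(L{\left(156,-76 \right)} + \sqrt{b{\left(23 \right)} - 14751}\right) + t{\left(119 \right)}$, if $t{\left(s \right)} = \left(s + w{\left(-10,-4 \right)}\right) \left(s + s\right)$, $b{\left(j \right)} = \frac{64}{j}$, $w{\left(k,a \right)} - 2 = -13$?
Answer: $25936 + \frac{i \sqrt{7801807}}{23} \approx 25936.0 + 121.44 i$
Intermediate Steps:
$w{\left(k,a \right)} = -11$ ($w{\left(k,a \right)} = 2 - 13 = -11$)
$t{\left(s \right)} = 2 s \left(-11 + s\right)$ ($t{\left(s \right)} = \left(s - 11\right) \left(s + s\right) = \left(-11 + s\right) 2 s = 2 s \left(-11 + s\right)$)
$\left(L{\left(156,-76 \right)} + \sqrt{b{\left(23 \right)} - 14751}\right) + t{\left(119 \right)} = \left(\left(156 - -76\right) + \sqrt{\frac{64}{23} - 14751}\right) + 2 \cdot 119 \left(-11 + 119\right) = \left(\left(156 + 76\right) + \sqrt{64 \cdot \frac{1}{23} - 14751}\right) + 2 \cdot 119 \cdot 108 = \left(232 + \sqrt{\frac{64}{23} - 14751}\right) + 25704 = \left(232 + \sqrt{- \frac{339209}{23}}\right) + 25704 = \left(232 + \frac{i \sqrt{7801807}}{23}\right) + 25704 = 25936 + \frac{i \sqrt{7801807}}{23}$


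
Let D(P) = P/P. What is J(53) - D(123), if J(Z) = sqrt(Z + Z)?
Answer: -1 + sqrt(106) ≈ 9.2956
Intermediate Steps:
D(P) = 1
J(Z) = sqrt(2)*sqrt(Z) (J(Z) = sqrt(2*Z) = sqrt(2)*sqrt(Z))
J(53) - D(123) = sqrt(2)*sqrt(53) - 1*1 = sqrt(106) - 1 = -1 + sqrt(106)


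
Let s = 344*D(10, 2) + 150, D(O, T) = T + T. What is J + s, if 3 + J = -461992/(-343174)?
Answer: 261557997/171587 ≈ 1524.3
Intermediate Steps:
D(O, T) = 2*T
J = -283765/171587 (J = -3 - 461992/(-343174) = -3 - 461992*(-1/343174) = -3 + 230996/171587 = -283765/171587 ≈ -1.6538)
s = 1526 (s = 344*(2*2) + 150 = 344*4 + 150 = 1376 + 150 = 1526)
J + s = -283765/171587 + 1526 = 261557997/171587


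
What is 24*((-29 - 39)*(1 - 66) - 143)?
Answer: 102648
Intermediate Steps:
24*((-29 - 39)*(1 - 66) - 143) = 24*(-68*(-65) - 143) = 24*(4420 - 143) = 24*4277 = 102648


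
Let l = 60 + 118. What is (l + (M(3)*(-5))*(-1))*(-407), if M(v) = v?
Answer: -78551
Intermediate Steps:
l = 178
(l + (M(3)*(-5))*(-1))*(-407) = (178 + (3*(-5))*(-1))*(-407) = (178 - 15*(-1))*(-407) = (178 + 15)*(-407) = 193*(-407) = -78551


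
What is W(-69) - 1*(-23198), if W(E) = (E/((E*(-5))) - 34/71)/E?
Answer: 568235251/24495 ≈ 23198.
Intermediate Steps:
W(E) = -241/(355*E) (W(E) = (E/((-5*E)) - 34*1/71)/E = (E*(-1/(5*E)) - 34/71)/E = (-1/5 - 34/71)/E = -241/(355*E))
W(-69) - 1*(-23198) = -241/355/(-69) - 1*(-23198) = -241/355*(-1/69) + 23198 = 241/24495 + 23198 = 568235251/24495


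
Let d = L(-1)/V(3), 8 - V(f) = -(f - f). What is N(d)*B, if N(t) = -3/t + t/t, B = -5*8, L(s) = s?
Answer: -1000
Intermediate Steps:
V(f) = 8 (V(f) = 8 - (-1)*(f - f) = 8 - (-1)*0 = 8 - 1*0 = 8 + 0 = 8)
d = -⅛ (d = -1/8 = -1*⅛ = -⅛ ≈ -0.12500)
B = -40
N(t) = 1 - 3/t (N(t) = -3/t + 1 = 1 - 3/t)
N(d)*B = ((-3 - ⅛)/(-⅛))*(-40) = -8*(-25/8)*(-40) = 25*(-40) = -1000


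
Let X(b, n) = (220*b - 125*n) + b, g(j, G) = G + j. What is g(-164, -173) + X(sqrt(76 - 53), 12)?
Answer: -1837 + 221*sqrt(23) ≈ -777.12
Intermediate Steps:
X(b, n) = -125*n + 221*b (X(b, n) = (-125*n + 220*b) + b = -125*n + 221*b)
g(-164, -173) + X(sqrt(76 - 53), 12) = (-173 - 164) + (-125*12 + 221*sqrt(76 - 53)) = -337 + (-1500 + 221*sqrt(23)) = -1837 + 221*sqrt(23)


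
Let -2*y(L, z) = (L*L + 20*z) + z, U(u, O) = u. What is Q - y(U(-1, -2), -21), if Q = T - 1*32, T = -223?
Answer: -475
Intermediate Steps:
y(L, z) = -21*z/2 - L**2/2 (y(L, z) = -((L*L + 20*z) + z)/2 = -((L**2 + 20*z) + z)/2 = -(L**2 + 21*z)/2 = -21*z/2 - L**2/2)
Q = -255 (Q = -223 - 1*32 = -223 - 32 = -255)
Q - y(U(-1, -2), -21) = -255 - (-21/2*(-21) - 1/2*(-1)**2) = -255 - (441/2 - 1/2*1) = -255 - (441/2 - 1/2) = -255 - 1*220 = -255 - 220 = -475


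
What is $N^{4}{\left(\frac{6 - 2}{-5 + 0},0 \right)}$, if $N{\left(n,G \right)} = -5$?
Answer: $625$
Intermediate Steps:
$N^{4}{\left(\frac{6 - 2}{-5 + 0},0 \right)} = \left(-5\right)^{4} = 625$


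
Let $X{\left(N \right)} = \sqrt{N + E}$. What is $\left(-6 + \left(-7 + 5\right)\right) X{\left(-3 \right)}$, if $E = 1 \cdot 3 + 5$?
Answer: $- 8 \sqrt{5} \approx -17.889$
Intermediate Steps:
$E = 8$ ($E = 3 + 5 = 8$)
$X{\left(N \right)} = \sqrt{8 + N}$ ($X{\left(N \right)} = \sqrt{N + 8} = \sqrt{8 + N}$)
$\left(-6 + \left(-7 + 5\right)\right) X{\left(-3 \right)} = \left(-6 + \left(-7 + 5\right)\right) \sqrt{8 - 3} = \left(-6 - 2\right) \sqrt{5} = - 8 \sqrt{5}$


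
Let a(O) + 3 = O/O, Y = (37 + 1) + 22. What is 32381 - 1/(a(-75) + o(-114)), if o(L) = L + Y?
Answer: 1813337/56 ≈ 32381.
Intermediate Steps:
Y = 60 (Y = 38 + 22 = 60)
o(L) = 60 + L (o(L) = L + 60 = 60 + L)
a(O) = -2 (a(O) = -3 + O/O = -3 + 1 = -2)
32381 - 1/(a(-75) + o(-114)) = 32381 - 1/(-2 + (60 - 114)) = 32381 - 1/(-2 - 54) = 32381 - 1/(-56) = 32381 - 1*(-1/56) = 32381 + 1/56 = 1813337/56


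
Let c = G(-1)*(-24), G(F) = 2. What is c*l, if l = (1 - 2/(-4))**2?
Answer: -108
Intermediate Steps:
l = 9/4 (l = (1 - 2*(-1/4))**2 = (1 + 1/2)**2 = (3/2)**2 = 9/4 ≈ 2.2500)
c = -48 (c = 2*(-24) = -48)
c*l = -48*9/4 = -108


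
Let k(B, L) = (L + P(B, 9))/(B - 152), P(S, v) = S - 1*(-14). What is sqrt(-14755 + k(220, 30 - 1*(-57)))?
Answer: I*sqrt(17051323)/34 ≈ 121.45*I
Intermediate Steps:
P(S, v) = 14 + S (P(S, v) = S + 14 = 14 + S)
k(B, L) = (14 + B + L)/(-152 + B) (k(B, L) = (L + (14 + B))/(B - 152) = (14 + B + L)/(-152 + B))
sqrt(-14755 + k(220, 30 - 1*(-57))) = sqrt(-14755 + (14 + 220 + (30 - 1*(-57)))/(-152 + 220)) = sqrt(-14755 + (14 + 220 + (30 + 57))/68) = sqrt(-14755 + (14 + 220 + 87)/68) = sqrt(-14755 + (1/68)*321) = sqrt(-14755 + 321/68) = sqrt(-1003019/68) = I*sqrt(17051323)/34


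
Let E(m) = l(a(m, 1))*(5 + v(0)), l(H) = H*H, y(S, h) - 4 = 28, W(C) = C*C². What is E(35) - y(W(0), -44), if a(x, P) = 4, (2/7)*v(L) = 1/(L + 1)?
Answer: 104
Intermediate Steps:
v(L) = 7/(2*(1 + L)) (v(L) = 7/(2*(L + 1)) = 7/(2*(1 + L)))
W(C) = C³
y(S, h) = 32 (y(S, h) = 4 + 28 = 32)
l(H) = H²
E(m) = 136 (E(m) = 4²*(5 + 7/(2*(1 + 0))) = 16*(5 + (7/2)/1) = 16*(5 + (7/2)*1) = 16*(5 + 7/2) = 16*(17/2) = 136)
E(35) - y(W(0), -44) = 136 - 1*32 = 136 - 32 = 104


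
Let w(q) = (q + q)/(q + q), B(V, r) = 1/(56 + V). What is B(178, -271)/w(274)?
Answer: 1/234 ≈ 0.0042735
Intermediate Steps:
w(q) = 1 (w(q) = (2*q)/((2*q)) = (2*q)*(1/(2*q)) = 1)
B(178, -271)/w(274) = 1/((56 + 178)*1) = 1/234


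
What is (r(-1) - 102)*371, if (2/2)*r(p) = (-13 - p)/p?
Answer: -33390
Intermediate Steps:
r(p) = (-13 - p)/p
(r(-1) - 102)*371 = ((-13 - 1*(-1))/(-1) - 102)*371 = (-(-13 + 1) - 102)*371 = (-1*(-12) - 102)*371 = (12 - 102)*371 = -90*371 = -33390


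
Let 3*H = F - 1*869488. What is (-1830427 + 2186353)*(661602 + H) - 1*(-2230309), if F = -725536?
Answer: 46246746353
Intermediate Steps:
H = -1595024/3 (H = (-725536 - 1*869488)/3 = (-725536 - 869488)/3 = (⅓)*(-1595024) = -1595024/3 ≈ -5.3168e+5)
(-1830427 + 2186353)*(661602 + H) - 1*(-2230309) = (-1830427 + 2186353)*(661602 - 1595024/3) - 1*(-2230309) = 355926*(389782/3) + 2230309 = 46244516044 + 2230309 = 46246746353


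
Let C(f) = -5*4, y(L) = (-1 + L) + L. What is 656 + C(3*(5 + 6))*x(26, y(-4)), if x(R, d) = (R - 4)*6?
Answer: -1984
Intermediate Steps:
y(L) = -1 + 2*L
x(R, d) = -24 + 6*R (x(R, d) = (-4 + R)*6 = -24 + 6*R)
C(f) = -20
656 + C(3*(5 + 6))*x(26, y(-4)) = 656 - 20*(-24 + 6*26) = 656 - 20*(-24 + 156) = 656 - 20*132 = 656 - 2640 = -1984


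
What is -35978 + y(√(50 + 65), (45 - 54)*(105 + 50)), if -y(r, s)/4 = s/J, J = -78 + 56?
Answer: -398548/11 ≈ -36232.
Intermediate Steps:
J = -22
y(r, s) = 2*s/11 (y(r, s) = -4*s/(-22) = -(-2)*s/11 = 2*s/11)
-35978 + y(√(50 + 65), (45 - 54)*(105 + 50)) = -35978 + 2*((45 - 54)*(105 + 50))/11 = -35978 + 2*(-9*155)/11 = -35978 + (2/11)*(-1395) = -35978 - 2790/11 = -398548/11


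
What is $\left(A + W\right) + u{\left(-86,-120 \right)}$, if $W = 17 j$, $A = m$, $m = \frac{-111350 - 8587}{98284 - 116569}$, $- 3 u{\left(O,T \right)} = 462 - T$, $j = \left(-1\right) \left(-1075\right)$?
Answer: $\frac{110243674}{6095} \approx 18088.0$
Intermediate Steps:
$j = 1075$
$u{\left(O,T \right)} = -154 + \frac{T}{3}$ ($u{\left(O,T \right)} = - \frac{462 - T}{3} = -154 + \frac{T}{3}$)
$m = \frac{39979}{6095}$ ($m = - \frac{119937}{-18285} = \left(-119937\right) \left(- \frac{1}{18285}\right) = \frac{39979}{6095} \approx 6.5593$)
$A = \frac{39979}{6095} \approx 6.5593$
$W = 18275$ ($W = 17 \cdot 1075 = 18275$)
$\left(A + W\right) + u{\left(-86,-120 \right)} = \left(\frac{39979}{6095} + 18275\right) + \left(-154 + \frac{1}{3} \left(-120\right)\right) = \frac{111426104}{6095} - 194 = \frac{110243674}{6095}$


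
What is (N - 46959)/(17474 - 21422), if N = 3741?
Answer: 1029/94 ≈ 10.947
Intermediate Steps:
(N - 46959)/(17474 - 21422) = (3741 - 46959)/(17474 - 21422) = -43218/(-3948) = -43218*(-1/3948) = 1029/94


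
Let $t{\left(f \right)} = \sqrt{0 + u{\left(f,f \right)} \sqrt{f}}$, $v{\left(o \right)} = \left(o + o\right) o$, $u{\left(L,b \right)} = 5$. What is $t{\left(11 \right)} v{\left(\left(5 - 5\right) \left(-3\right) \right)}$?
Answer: $0$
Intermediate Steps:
$v{\left(o \right)} = 2 o^{2}$ ($v{\left(o \right)} = 2 o o = 2 o^{2}$)
$t{\left(f \right)} = \sqrt{5} \sqrt[4]{f}$ ($t{\left(f \right)} = \sqrt{0 + 5 \sqrt{f}} = \sqrt{5 \sqrt{f}} = \sqrt{5} \sqrt[4]{f}$)
$t{\left(11 \right)} v{\left(\left(5 - 5\right) \left(-3\right) \right)} = \sqrt{5} \sqrt[4]{11} \cdot 2 \left(\left(5 - 5\right) \left(-3\right)\right)^{2} = \sqrt{5} \sqrt[4]{11} \cdot 2 \left(0 \left(-3\right)\right)^{2} = \sqrt{5} \sqrt[4]{11} \cdot 2 \cdot 0^{2} = \sqrt{5} \sqrt[4]{11} \cdot 2 \cdot 0 = \sqrt{5} \sqrt[4]{11} \cdot 0 = 0$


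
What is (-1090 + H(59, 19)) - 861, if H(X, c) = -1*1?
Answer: -1952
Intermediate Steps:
H(X, c) = -1
(-1090 + H(59, 19)) - 861 = (-1090 - 1) - 861 = -1091 - 861 = -1952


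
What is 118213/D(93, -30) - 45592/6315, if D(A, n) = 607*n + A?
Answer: -524168453/38136285 ≈ -13.745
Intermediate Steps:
D(A, n) = A + 607*n
118213/D(93, -30) - 45592/6315 = 118213/(93 + 607*(-30)) - 45592/6315 = 118213/(93 - 18210) - 45592*1/6315 = 118213/(-18117) - 45592/6315 = 118213*(-1/18117) - 45592/6315 = -118213/18117 - 45592/6315 = -524168453/38136285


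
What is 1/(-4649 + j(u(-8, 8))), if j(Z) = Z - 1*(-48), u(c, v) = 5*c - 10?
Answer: -1/4651 ≈ -0.00021501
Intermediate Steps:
u(c, v) = -10 + 5*c
j(Z) = 48 + Z (j(Z) = Z + 48 = 48 + Z)
1/(-4649 + j(u(-8, 8))) = 1/(-4649 + (48 + (-10 + 5*(-8)))) = 1/(-4649 + (48 + (-10 - 40))) = 1/(-4649 + (48 - 50)) = 1/(-4649 - 2) = 1/(-4651) = -1/4651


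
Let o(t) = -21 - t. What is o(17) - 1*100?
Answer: -138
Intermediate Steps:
o(17) - 1*100 = (-21 - 1*17) - 1*100 = (-21 - 17) - 100 = -38 - 100 = -138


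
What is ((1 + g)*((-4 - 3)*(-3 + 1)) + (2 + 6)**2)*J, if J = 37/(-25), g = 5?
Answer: -5476/25 ≈ -219.04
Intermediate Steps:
J = -37/25 (J = 37*(-1/25) = -37/25 ≈ -1.4800)
((1 + g)*((-4 - 3)*(-3 + 1)) + (2 + 6)**2)*J = ((1 + 5)*((-4 - 3)*(-3 + 1)) + (2 + 6)**2)*(-37/25) = (6*(-7*(-2)) + 8**2)*(-37/25) = (6*14 + 64)*(-37/25) = (84 + 64)*(-37/25) = 148*(-37/25) = -5476/25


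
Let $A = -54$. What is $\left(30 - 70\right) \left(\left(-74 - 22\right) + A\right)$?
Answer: $6000$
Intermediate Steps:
$\left(30 - 70\right) \left(\left(-74 - 22\right) + A\right) = \left(30 - 70\right) \left(\left(-74 - 22\right) - 54\right) = - 40 \left(-96 - 54\right) = \left(-40\right) \left(-150\right) = 6000$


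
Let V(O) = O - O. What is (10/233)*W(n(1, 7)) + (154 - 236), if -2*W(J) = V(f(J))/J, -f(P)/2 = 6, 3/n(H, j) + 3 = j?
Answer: -82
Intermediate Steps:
n(H, j) = 3/(-3 + j)
f(P) = -12 (f(P) = -2*6 = -12)
V(O) = 0
W(J) = 0 (W(J) = -0/J = -1/2*0 = 0)
(10/233)*W(n(1, 7)) + (154 - 236) = (10/233)*0 + (154 - 236) = (10*(1/233))*0 - 82 = (10/233)*0 - 82 = 0 - 82 = -82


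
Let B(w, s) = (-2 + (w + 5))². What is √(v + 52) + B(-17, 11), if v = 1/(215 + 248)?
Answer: 196 + √11147651/463 ≈ 203.21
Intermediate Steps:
B(w, s) = (3 + w)² (B(w, s) = (-2 + (5 + w))² = (3 + w)²)
v = 1/463 ≈ 0.0021598
√(v + 52) + B(-17, 11) = √(1/463 + 52) + (3 - 17)² = √(24077/463) + (-14)² = √11147651/463 + 196 = 196 + √11147651/463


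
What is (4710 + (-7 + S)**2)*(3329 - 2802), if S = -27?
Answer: 3091382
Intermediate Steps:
(4710 + (-7 + S)**2)*(3329 - 2802) = (4710 + (-7 - 27)**2)*(3329 - 2802) = (4710 + (-34)**2)*527 = (4710 + 1156)*527 = 5866*527 = 3091382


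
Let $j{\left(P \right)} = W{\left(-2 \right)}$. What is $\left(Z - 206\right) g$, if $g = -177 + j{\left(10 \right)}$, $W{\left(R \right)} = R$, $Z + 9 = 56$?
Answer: $28461$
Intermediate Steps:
$Z = 47$ ($Z = -9 + 56 = 47$)
$j{\left(P \right)} = -2$
$g = -179$ ($g = -177 - 2 = -179$)
$\left(Z - 206\right) g = \left(47 - 206\right) \left(-179\right) = \left(-159\right) \left(-179\right) = 28461$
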